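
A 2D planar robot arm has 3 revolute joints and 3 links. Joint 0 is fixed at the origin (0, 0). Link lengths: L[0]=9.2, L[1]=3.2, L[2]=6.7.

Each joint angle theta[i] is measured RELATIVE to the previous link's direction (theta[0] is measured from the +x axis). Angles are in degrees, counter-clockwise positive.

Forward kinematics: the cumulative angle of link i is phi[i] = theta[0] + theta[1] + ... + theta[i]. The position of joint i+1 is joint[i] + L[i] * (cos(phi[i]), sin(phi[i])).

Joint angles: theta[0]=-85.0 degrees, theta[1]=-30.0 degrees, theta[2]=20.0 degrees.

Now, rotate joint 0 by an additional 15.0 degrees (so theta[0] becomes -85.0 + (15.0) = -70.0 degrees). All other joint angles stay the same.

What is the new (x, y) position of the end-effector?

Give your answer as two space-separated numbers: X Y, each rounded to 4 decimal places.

joint[0] = (0.0000, 0.0000)  (base)
link 0: phi[0] = -70 = -70 deg
  cos(-70 deg) = 0.3420, sin(-70 deg) = -0.9397
  joint[1] = (0.0000, 0.0000) + 9.2 * (0.3420, -0.9397) = (0.0000 + 3.1466, 0.0000 + -8.6452) = (3.1466, -8.6452)
link 1: phi[1] = -70 + -30 = -100 deg
  cos(-100 deg) = -0.1736, sin(-100 deg) = -0.9848
  joint[2] = (3.1466, -8.6452) + 3.2 * (-0.1736, -0.9848) = (3.1466 + -0.5557, -8.6452 + -3.1514) = (2.5909, -11.7966)
link 2: phi[2] = -70 + -30 + 20 = -80 deg
  cos(-80 deg) = 0.1736, sin(-80 deg) = -0.9848
  joint[3] = (2.5909, -11.7966) + 6.7 * (0.1736, -0.9848) = (2.5909 + 1.1634, -11.7966 + -6.5982) = (3.7544, -18.3948)
End effector: (3.7544, -18.3948)

Answer: 3.7544 -18.3948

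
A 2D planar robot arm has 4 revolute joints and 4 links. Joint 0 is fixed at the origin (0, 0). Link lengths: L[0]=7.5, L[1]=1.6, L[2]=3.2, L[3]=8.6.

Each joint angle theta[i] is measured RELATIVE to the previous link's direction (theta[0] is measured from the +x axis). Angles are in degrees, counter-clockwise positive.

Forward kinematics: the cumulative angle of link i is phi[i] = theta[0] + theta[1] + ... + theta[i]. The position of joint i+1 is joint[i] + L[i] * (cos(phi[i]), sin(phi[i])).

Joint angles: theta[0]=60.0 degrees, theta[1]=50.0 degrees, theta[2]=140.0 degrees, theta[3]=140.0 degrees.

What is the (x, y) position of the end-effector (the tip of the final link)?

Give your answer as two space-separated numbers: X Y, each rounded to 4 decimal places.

joint[0] = (0.0000, 0.0000)  (base)
link 0: phi[0] = 60 = 60 deg
  cos(60 deg) = 0.5000, sin(60 deg) = 0.8660
  joint[1] = (0.0000, 0.0000) + 7.5 * (0.5000, 0.8660) = (0.0000 + 3.7500, 0.0000 + 6.4952) = (3.7500, 6.4952)
link 1: phi[1] = 60 + 50 = 110 deg
  cos(110 deg) = -0.3420, sin(110 deg) = 0.9397
  joint[2] = (3.7500, 6.4952) + 1.6 * (-0.3420, 0.9397) = (3.7500 + -0.5472, 6.4952 + 1.5035) = (3.2028, 7.9987)
link 2: phi[2] = 60 + 50 + 140 = 250 deg
  cos(250 deg) = -0.3420, sin(250 deg) = -0.9397
  joint[3] = (3.2028, 7.9987) + 3.2 * (-0.3420, -0.9397) = (3.2028 + -1.0945, 7.9987 + -3.0070) = (2.1083, 4.9917)
link 3: phi[3] = 60 + 50 + 140 + 140 = 390 deg
  cos(390 deg) = 0.8660, sin(390 deg) = 0.5000
  joint[4] = (2.1083, 4.9917) + 8.6 * (0.8660, 0.5000) = (2.1083 + 7.4478, 4.9917 + 4.3000) = (9.5561, 9.2917)
End effector: (9.5561, 9.2917)

Answer: 9.5561 9.2917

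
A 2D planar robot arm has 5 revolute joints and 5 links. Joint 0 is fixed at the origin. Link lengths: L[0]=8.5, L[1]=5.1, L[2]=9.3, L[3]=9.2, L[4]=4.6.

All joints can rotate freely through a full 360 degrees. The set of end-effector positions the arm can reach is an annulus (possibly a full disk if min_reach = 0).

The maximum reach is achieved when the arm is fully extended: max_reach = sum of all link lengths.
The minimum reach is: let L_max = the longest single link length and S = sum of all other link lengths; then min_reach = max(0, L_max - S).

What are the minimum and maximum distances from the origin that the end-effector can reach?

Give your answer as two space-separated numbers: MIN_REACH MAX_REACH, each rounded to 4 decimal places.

Link lengths: [8.5, 5.1, 9.3, 9.2, 4.6]
max_reach = 8.5 + 5.1 + 9.3 + 9.2 + 4.6 = 36.7
L_max = max([8.5, 5.1, 9.3, 9.2, 4.6]) = 9.3
S (sum of others) = 36.7 - 9.3 = 27.4
min_reach = max(0, 9.3 - 27.4) = max(0, -18.1) = 0

Answer: 0.0000 36.7000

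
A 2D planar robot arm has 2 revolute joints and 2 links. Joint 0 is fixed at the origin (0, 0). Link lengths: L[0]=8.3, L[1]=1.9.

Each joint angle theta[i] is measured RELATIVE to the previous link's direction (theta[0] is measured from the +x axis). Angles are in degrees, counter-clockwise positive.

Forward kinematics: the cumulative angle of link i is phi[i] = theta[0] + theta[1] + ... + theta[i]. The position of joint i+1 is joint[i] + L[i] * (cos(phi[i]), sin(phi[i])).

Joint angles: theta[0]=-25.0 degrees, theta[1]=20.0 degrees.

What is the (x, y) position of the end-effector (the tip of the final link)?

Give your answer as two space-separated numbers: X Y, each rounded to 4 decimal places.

joint[0] = (0.0000, 0.0000)  (base)
link 0: phi[0] = -25 = -25 deg
  cos(-25 deg) = 0.9063, sin(-25 deg) = -0.4226
  joint[1] = (0.0000, 0.0000) + 8.3 * (0.9063, -0.4226) = (0.0000 + 7.5224, 0.0000 + -3.5077) = (7.5224, -3.5077)
link 1: phi[1] = -25 + 20 = -5 deg
  cos(-5 deg) = 0.9962, sin(-5 deg) = -0.0872
  joint[2] = (7.5224, -3.5077) + 1.9 * (0.9962, -0.0872) = (7.5224 + 1.8928, -3.5077 + -0.1656) = (9.4151, -3.6733)
End effector: (9.4151, -3.6733)

Answer: 9.4151 -3.6733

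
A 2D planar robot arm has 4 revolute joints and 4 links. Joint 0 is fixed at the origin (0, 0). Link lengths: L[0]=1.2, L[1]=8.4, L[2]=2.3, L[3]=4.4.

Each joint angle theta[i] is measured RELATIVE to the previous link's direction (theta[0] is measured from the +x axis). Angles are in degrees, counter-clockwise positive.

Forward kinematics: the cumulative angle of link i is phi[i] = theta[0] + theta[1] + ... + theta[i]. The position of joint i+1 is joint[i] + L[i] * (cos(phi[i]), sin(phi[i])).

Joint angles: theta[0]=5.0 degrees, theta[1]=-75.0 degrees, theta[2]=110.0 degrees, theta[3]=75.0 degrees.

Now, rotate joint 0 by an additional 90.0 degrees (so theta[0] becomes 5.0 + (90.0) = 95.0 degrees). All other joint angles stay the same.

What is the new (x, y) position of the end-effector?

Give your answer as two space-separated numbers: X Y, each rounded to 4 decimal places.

Answer: 2.3227 3.9708

Derivation:
joint[0] = (0.0000, 0.0000)  (base)
link 0: phi[0] = 95 = 95 deg
  cos(95 deg) = -0.0872, sin(95 deg) = 0.9962
  joint[1] = (0.0000, 0.0000) + 1.2 * (-0.0872, 0.9962) = (0.0000 + -0.1046, 0.0000 + 1.1954) = (-0.1046, 1.1954)
link 1: phi[1] = 95 + -75 = 20 deg
  cos(20 deg) = 0.9397, sin(20 deg) = 0.3420
  joint[2] = (-0.1046, 1.1954) + 8.4 * (0.9397, 0.3420) = (-0.1046 + 7.8934, 1.1954 + 2.8730) = (7.7888, 4.0684)
link 2: phi[2] = 95 + -75 + 110 = 130 deg
  cos(130 deg) = -0.6428, sin(130 deg) = 0.7660
  joint[3] = (7.7888, 4.0684) + 2.3 * (-0.6428, 0.7660) = (7.7888 + -1.4784, 4.0684 + 1.7619) = (6.3104, 5.8303)
link 3: phi[3] = 95 + -75 + 110 + 75 = 205 deg
  cos(205 deg) = -0.9063, sin(205 deg) = -0.4226
  joint[4] = (6.3104, 5.8303) + 4.4 * (-0.9063, -0.4226) = (6.3104 + -3.9878, 5.8303 + -1.8595) = (2.3227, 3.9708)
End effector: (2.3227, 3.9708)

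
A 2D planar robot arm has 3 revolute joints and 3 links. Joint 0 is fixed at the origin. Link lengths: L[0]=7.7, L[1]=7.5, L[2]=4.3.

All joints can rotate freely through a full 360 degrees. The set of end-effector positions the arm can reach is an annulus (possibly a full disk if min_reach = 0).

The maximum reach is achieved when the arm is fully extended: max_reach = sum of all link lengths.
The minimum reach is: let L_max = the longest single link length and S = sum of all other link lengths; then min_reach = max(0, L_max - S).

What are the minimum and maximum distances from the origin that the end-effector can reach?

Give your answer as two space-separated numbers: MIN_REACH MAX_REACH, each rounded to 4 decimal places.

Link lengths: [7.7, 7.5, 4.3]
max_reach = 7.7 + 7.5 + 4.3 = 19.5
L_max = max([7.7, 7.5, 4.3]) = 7.7
S (sum of others) = 19.5 - 7.7 = 11.8
min_reach = max(0, 7.7 - 11.8) = max(0, -4.1) = 0

Answer: 0.0000 19.5000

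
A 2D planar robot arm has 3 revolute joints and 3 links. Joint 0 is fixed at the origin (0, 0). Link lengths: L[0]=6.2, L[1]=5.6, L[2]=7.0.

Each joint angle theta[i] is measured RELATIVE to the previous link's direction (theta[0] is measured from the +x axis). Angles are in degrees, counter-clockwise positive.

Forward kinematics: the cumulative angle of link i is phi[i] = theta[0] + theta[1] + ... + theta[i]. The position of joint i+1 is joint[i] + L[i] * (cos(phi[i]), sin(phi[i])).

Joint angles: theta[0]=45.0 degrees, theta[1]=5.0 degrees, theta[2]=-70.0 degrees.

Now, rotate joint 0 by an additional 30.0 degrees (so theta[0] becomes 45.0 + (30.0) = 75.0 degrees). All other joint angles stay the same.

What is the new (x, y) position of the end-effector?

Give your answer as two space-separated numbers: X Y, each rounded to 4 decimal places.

joint[0] = (0.0000, 0.0000)  (base)
link 0: phi[0] = 75 = 75 deg
  cos(75 deg) = 0.2588, sin(75 deg) = 0.9659
  joint[1] = (0.0000, 0.0000) + 6.2 * (0.2588, 0.9659) = (0.0000 + 1.6047, 0.0000 + 5.9887) = (1.6047, 5.9887)
link 1: phi[1] = 75 + 5 = 80 deg
  cos(80 deg) = 0.1736, sin(80 deg) = 0.9848
  joint[2] = (1.6047, 5.9887) + 5.6 * (0.1736, 0.9848) = (1.6047 + 0.9724, 5.9887 + 5.5149) = (2.5771, 11.5037)
link 2: phi[2] = 75 + 5 + -70 = 10 deg
  cos(10 deg) = 0.9848, sin(10 deg) = 0.1736
  joint[3] = (2.5771, 11.5037) + 7 * (0.9848, 0.1736) = (2.5771 + 6.8937, 11.5037 + 1.2155) = (9.4708, 12.7192)
End effector: (9.4708, 12.7192)

Answer: 9.4708 12.7192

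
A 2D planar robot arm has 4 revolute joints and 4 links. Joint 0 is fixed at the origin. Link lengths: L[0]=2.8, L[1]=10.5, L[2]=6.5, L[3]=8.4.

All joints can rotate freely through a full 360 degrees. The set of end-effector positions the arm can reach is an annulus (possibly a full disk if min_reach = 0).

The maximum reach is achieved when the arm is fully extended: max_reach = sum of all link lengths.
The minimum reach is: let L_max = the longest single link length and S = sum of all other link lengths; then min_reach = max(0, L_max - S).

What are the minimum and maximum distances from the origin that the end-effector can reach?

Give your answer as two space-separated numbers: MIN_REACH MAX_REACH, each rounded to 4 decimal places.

Answer: 0.0000 28.2000

Derivation:
Link lengths: [2.8, 10.5, 6.5, 8.4]
max_reach = 2.8 + 10.5 + 6.5 + 8.4 = 28.2
L_max = max([2.8, 10.5, 6.5, 8.4]) = 10.5
S (sum of others) = 28.2 - 10.5 = 17.7
min_reach = max(0, 10.5 - 17.7) = max(0, -7.2) = 0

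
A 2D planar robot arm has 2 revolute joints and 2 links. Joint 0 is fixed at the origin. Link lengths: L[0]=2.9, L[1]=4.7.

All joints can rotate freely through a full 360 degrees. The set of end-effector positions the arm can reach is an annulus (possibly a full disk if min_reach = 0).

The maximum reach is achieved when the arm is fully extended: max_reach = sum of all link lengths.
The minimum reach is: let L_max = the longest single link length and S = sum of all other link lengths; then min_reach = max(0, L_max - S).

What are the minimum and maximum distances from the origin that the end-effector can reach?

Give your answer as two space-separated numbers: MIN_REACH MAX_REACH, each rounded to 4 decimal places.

Answer: 1.8000 7.6000

Derivation:
Link lengths: [2.9, 4.7]
max_reach = 2.9 + 4.7 = 7.6
L_max = max([2.9, 4.7]) = 4.7
S (sum of others) = 7.6 - 4.7 = 2.9
min_reach = max(0, 4.7 - 2.9) = max(0, 1.8) = 1.8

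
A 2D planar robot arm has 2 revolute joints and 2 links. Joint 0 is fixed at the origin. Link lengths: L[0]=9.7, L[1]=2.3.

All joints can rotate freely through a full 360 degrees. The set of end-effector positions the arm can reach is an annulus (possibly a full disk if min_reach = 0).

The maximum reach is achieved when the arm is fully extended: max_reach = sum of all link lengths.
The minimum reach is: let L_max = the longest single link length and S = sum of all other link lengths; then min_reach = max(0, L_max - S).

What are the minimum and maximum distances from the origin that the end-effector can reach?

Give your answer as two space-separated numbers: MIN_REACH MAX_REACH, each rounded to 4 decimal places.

Link lengths: [9.7, 2.3]
max_reach = 9.7 + 2.3 = 12
L_max = max([9.7, 2.3]) = 9.7
S (sum of others) = 12 - 9.7 = 2.3
min_reach = max(0, 9.7 - 2.3) = max(0, 7.4) = 7.4

Answer: 7.4000 12.0000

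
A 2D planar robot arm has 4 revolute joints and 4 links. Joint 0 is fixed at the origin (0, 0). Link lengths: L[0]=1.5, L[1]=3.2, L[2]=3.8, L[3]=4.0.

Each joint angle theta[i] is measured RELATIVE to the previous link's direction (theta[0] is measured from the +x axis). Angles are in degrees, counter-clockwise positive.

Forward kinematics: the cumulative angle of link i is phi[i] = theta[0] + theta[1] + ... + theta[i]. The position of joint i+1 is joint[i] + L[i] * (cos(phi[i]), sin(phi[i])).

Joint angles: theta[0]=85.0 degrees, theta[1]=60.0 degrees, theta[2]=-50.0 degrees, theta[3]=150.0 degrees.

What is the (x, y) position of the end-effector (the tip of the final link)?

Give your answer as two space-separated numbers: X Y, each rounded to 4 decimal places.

Answer: -4.5122 3.4900

Derivation:
joint[0] = (0.0000, 0.0000)  (base)
link 0: phi[0] = 85 = 85 deg
  cos(85 deg) = 0.0872, sin(85 deg) = 0.9962
  joint[1] = (0.0000, 0.0000) + 1.5 * (0.0872, 0.9962) = (0.0000 + 0.1307, 0.0000 + 1.4943) = (0.1307, 1.4943)
link 1: phi[1] = 85 + 60 = 145 deg
  cos(145 deg) = -0.8192, sin(145 deg) = 0.5736
  joint[2] = (0.1307, 1.4943) + 3.2 * (-0.8192, 0.5736) = (0.1307 + -2.6213, 1.4943 + 1.8354) = (-2.4906, 3.3297)
link 2: phi[2] = 85 + 60 + -50 = 95 deg
  cos(95 deg) = -0.0872, sin(95 deg) = 0.9962
  joint[3] = (-2.4906, 3.3297) + 3.8 * (-0.0872, 0.9962) = (-2.4906 + -0.3312, 3.3297 + 3.7855) = (-2.8217, 7.1153)
link 3: phi[3] = 85 + 60 + -50 + 150 = 245 deg
  cos(245 deg) = -0.4226, sin(245 deg) = -0.9063
  joint[4] = (-2.8217, 7.1153) + 4 * (-0.4226, -0.9063) = (-2.8217 + -1.6905, 7.1153 + -3.6252) = (-4.5122, 3.4900)
End effector: (-4.5122, 3.4900)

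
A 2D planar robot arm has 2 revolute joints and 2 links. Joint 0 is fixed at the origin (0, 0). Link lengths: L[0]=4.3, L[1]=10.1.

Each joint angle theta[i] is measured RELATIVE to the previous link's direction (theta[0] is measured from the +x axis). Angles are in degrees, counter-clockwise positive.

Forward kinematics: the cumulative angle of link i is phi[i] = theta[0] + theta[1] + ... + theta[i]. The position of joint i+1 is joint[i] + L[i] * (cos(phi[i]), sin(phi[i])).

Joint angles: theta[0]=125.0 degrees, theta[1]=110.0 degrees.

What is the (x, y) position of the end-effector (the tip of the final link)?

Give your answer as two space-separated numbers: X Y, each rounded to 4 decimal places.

Answer: -8.2595 -4.7511

Derivation:
joint[0] = (0.0000, 0.0000)  (base)
link 0: phi[0] = 125 = 125 deg
  cos(125 deg) = -0.5736, sin(125 deg) = 0.8192
  joint[1] = (0.0000, 0.0000) + 4.3 * (-0.5736, 0.8192) = (0.0000 + -2.4664, 0.0000 + 3.5224) = (-2.4664, 3.5224)
link 1: phi[1] = 125 + 110 = 235 deg
  cos(235 deg) = -0.5736, sin(235 deg) = -0.8192
  joint[2] = (-2.4664, 3.5224) + 10.1 * (-0.5736, -0.8192) = (-2.4664 + -5.7931, 3.5224 + -8.2734) = (-8.2595, -4.7511)
End effector: (-8.2595, -4.7511)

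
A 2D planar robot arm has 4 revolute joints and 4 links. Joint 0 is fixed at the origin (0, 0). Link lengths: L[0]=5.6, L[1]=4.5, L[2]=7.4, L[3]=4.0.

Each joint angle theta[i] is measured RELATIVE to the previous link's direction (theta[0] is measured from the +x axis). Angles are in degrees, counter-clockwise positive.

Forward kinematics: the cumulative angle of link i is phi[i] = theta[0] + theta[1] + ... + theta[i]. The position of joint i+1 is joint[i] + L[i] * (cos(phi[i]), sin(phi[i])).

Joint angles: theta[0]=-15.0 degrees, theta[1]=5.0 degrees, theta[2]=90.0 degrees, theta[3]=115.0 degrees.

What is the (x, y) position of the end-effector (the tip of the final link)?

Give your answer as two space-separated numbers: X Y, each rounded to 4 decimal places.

joint[0] = (0.0000, 0.0000)  (base)
link 0: phi[0] = -15 = -15 deg
  cos(-15 deg) = 0.9659, sin(-15 deg) = -0.2588
  joint[1] = (0.0000, 0.0000) + 5.6 * (0.9659, -0.2588) = (0.0000 + 5.4092, 0.0000 + -1.4494) = (5.4092, -1.4494)
link 1: phi[1] = -15 + 5 = -10 deg
  cos(-10 deg) = 0.9848, sin(-10 deg) = -0.1736
  joint[2] = (5.4092, -1.4494) + 4.5 * (0.9848, -0.1736) = (5.4092 + 4.4316, -1.4494 + -0.7814) = (9.8408, -2.2308)
link 2: phi[2] = -15 + 5 + 90 = 80 deg
  cos(80 deg) = 0.1736, sin(80 deg) = 0.9848
  joint[3] = (9.8408, -2.2308) + 7.4 * (0.1736, 0.9848) = (9.8408 + 1.2850, -2.2308 + 7.2876) = (11.1258, 5.0568)
link 3: phi[3] = -15 + 5 + 90 + 115 = 195 deg
  cos(195 deg) = -0.9659, sin(195 deg) = -0.2588
  joint[4] = (11.1258, 5.0568) + 4 * (-0.9659, -0.2588) = (11.1258 + -3.8637, 5.0568 + -1.0353) = (7.2621, 4.0215)
End effector: (7.2621, 4.0215)

Answer: 7.2621 4.0215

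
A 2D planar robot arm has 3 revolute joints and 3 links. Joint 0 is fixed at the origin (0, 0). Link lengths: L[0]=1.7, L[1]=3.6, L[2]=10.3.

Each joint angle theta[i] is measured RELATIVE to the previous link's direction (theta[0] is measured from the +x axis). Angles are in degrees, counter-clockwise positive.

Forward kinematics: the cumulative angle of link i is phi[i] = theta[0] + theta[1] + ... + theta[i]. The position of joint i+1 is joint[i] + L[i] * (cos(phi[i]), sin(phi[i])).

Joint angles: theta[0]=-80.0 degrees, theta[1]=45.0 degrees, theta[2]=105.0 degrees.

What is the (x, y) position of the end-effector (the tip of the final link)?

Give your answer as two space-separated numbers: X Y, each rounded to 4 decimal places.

Answer: 6.7670 5.9398

Derivation:
joint[0] = (0.0000, 0.0000)  (base)
link 0: phi[0] = -80 = -80 deg
  cos(-80 deg) = 0.1736, sin(-80 deg) = -0.9848
  joint[1] = (0.0000, 0.0000) + 1.7 * (0.1736, -0.9848) = (0.0000 + 0.2952, 0.0000 + -1.6742) = (0.2952, -1.6742)
link 1: phi[1] = -80 + 45 = -35 deg
  cos(-35 deg) = 0.8192, sin(-35 deg) = -0.5736
  joint[2] = (0.2952, -1.6742) + 3.6 * (0.8192, -0.5736) = (0.2952 + 2.9489, -1.6742 + -2.0649) = (3.2441, -3.7390)
link 2: phi[2] = -80 + 45 + 105 = 70 deg
  cos(70 deg) = 0.3420, sin(70 deg) = 0.9397
  joint[3] = (3.2441, -3.7390) + 10.3 * (0.3420, 0.9397) = (3.2441 + 3.5228, -3.7390 + 9.6788) = (6.7670, 5.9398)
End effector: (6.7670, 5.9398)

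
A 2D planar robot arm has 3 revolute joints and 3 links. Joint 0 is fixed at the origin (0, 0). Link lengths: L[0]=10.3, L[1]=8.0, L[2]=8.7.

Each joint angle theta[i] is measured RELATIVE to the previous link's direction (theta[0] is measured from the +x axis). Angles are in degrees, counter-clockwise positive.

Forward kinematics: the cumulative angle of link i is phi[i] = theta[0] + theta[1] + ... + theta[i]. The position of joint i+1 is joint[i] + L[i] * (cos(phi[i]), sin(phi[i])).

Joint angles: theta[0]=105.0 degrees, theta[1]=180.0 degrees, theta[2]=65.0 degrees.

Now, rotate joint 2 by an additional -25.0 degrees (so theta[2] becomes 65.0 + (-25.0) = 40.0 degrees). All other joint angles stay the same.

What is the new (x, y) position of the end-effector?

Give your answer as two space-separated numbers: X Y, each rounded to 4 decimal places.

Answer: 6.5313 -2.7685

Derivation:
joint[0] = (0.0000, 0.0000)  (base)
link 0: phi[0] = 105 = 105 deg
  cos(105 deg) = -0.2588, sin(105 deg) = 0.9659
  joint[1] = (0.0000, 0.0000) + 10.3 * (-0.2588, 0.9659) = (0.0000 + -2.6658, 0.0000 + 9.9490) = (-2.6658, 9.9490)
link 1: phi[1] = 105 + 180 = 285 deg
  cos(285 deg) = 0.2588, sin(285 deg) = -0.9659
  joint[2] = (-2.6658, 9.9490) + 8 * (0.2588, -0.9659) = (-2.6658 + 2.0706, 9.9490 + -7.7274) = (-0.5953, 2.2216)
link 2: phi[2] = 105 + 180 + 40 = 325 deg
  cos(325 deg) = 0.8192, sin(325 deg) = -0.5736
  joint[3] = (-0.5953, 2.2216) + 8.7 * (0.8192, -0.5736) = (-0.5953 + 7.1266, 2.2216 + -4.9901) = (6.5313, -2.7685)
End effector: (6.5313, -2.7685)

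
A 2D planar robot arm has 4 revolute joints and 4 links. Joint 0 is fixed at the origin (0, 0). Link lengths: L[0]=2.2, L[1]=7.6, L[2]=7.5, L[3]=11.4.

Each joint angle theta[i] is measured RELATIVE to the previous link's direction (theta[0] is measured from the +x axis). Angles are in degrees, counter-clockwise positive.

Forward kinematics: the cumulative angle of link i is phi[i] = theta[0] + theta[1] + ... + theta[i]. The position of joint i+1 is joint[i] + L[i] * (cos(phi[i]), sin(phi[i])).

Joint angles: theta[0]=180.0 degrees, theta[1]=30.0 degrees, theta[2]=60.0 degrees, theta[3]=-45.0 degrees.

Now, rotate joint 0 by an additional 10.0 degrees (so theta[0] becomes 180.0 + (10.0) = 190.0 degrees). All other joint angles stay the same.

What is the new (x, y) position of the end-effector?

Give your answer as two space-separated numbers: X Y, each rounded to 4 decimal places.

joint[0] = (0.0000, 0.0000)  (base)
link 0: phi[0] = 190 = 190 deg
  cos(190 deg) = -0.9848, sin(190 deg) = -0.1736
  joint[1] = (0.0000, 0.0000) + 2.2 * (-0.9848, -0.1736) = (0.0000 + -2.1666, 0.0000 + -0.3820) = (-2.1666, -0.3820)
link 1: phi[1] = 190 + 30 = 220 deg
  cos(220 deg) = -0.7660, sin(220 deg) = -0.6428
  joint[2] = (-2.1666, -0.3820) + 7.6 * (-0.7660, -0.6428) = (-2.1666 + -5.8219, -0.3820 + -4.8852) = (-7.9885, -5.2672)
link 2: phi[2] = 190 + 30 + 60 = 280 deg
  cos(280 deg) = 0.1736, sin(280 deg) = -0.9848
  joint[3] = (-7.9885, -5.2672) + 7.5 * (0.1736, -0.9848) = (-7.9885 + 1.3024, -5.2672 + -7.3861) = (-6.6862, -12.6533)
link 3: phi[3] = 190 + 30 + 60 + -45 = 235 deg
  cos(235 deg) = -0.5736, sin(235 deg) = -0.8192
  joint[4] = (-6.6862, -12.6533) + 11.4 * (-0.5736, -0.8192) = (-6.6862 + -6.5388, -12.6533 + -9.3383) = (-13.2249, -21.9916)
End effector: (-13.2249, -21.9916)

Answer: -13.2249 -21.9916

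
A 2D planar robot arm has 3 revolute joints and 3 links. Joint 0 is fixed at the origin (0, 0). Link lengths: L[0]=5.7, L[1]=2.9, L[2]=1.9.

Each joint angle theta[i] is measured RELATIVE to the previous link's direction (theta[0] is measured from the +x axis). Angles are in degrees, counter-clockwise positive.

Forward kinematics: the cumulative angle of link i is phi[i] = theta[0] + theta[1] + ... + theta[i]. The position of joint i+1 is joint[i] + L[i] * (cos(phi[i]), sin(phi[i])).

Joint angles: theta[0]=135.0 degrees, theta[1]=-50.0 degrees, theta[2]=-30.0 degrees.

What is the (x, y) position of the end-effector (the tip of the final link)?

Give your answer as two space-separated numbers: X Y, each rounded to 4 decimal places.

Answer: -2.6880 8.4759

Derivation:
joint[0] = (0.0000, 0.0000)  (base)
link 0: phi[0] = 135 = 135 deg
  cos(135 deg) = -0.7071, sin(135 deg) = 0.7071
  joint[1] = (0.0000, 0.0000) + 5.7 * (-0.7071, 0.7071) = (0.0000 + -4.0305, 0.0000 + 4.0305) = (-4.0305, 4.0305)
link 1: phi[1] = 135 + -50 = 85 deg
  cos(85 deg) = 0.0872, sin(85 deg) = 0.9962
  joint[2] = (-4.0305, 4.0305) + 2.9 * (0.0872, 0.9962) = (-4.0305 + 0.2528, 4.0305 + 2.8890) = (-3.7778, 6.9195)
link 2: phi[2] = 135 + -50 + -30 = 55 deg
  cos(55 deg) = 0.5736, sin(55 deg) = 0.8192
  joint[3] = (-3.7778, 6.9195) + 1.9 * (0.5736, 0.8192) = (-3.7778 + 1.0898, 6.9195 + 1.5564) = (-2.6880, 8.4759)
End effector: (-2.6880, 8.4759)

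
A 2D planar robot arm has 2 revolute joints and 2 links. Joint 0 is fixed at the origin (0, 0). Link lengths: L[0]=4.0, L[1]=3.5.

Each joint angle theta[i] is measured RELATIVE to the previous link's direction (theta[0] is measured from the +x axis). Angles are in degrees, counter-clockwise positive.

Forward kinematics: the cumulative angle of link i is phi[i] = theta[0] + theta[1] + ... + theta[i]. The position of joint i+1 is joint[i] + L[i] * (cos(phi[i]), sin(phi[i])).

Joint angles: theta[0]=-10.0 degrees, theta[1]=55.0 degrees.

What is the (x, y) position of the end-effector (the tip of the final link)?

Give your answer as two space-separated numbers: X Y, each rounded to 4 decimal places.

joint[0] = (0.0000, 0.0000)  (base)
link 0: phi[0] = -10 = -10 deg
  cos(-10 deg) = 0.9848, sin(-10 deg) = -0.1736
  joint[1] = (0.0000, 0.0000) + 4 * (0.9848, -0.1736) = (0.0000 + 3.9392, 0.0000 + -0.6946) = (3.9392, -0.6946)
link 1: phi[1] = -10 + 55 = 45 deg
  cos(45 deg) = 0.7071, sin(45 deg) = 0.7071
  joint[2] = (3.9392, -0.6946) + 3.5 * (0.7071, 0.7071) = (3.9392 + 2.4749, -0.6946 + 2.4749) = (6.4141, 1.7803)
End effector: (6.4141, 1.7803)

Answer: 6.4141 1.7803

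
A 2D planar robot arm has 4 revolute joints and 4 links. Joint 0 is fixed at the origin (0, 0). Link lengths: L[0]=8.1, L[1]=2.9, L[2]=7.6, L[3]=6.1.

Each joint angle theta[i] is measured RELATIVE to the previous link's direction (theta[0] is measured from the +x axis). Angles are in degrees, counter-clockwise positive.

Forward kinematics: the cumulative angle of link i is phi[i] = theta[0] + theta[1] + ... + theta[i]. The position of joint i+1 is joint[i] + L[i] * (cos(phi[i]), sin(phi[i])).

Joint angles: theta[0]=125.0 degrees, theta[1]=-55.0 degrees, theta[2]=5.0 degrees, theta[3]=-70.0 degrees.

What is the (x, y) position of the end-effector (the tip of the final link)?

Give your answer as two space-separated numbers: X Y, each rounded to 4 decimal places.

joint[0] = (0.0000, 0.0000)  (base)
link 0: phi[0] = 125 = 125 deg
  cos(125 deg) = -0.5736, sin(125 deg) = 0.8192
  joint[1] = (0.0000, 0.0000) + 8.1 * (-0.5736, 0.8192) = (0.0000 + -4.6460, 0.0000 + 6.6351) = (-4.6460, 6.6351)
link 1: phi[1] = 125 + -55 = 70 deg
  cos(70 deg) = 0.3420, sin(70 deg) = 0.9397
  joint[2] = (-4.6460, 6.6351) + 2.9 * (0.3420, 0.9397) = (-4.6460 + 0.9919, 6.6351 + 2.7251) = (-3.6541, 9.3602)
link 2: phi[2] = 125 + -55 + 5 = 75 deg
  cos(75 deg) = 0.2588, sin(75 deg) = 0.9659
  joint[3] = (-3.6541, 9.3602) + 7.6 * (0.2588, 0.9659) = (-3.6541 + 1.9670, 9.3602 + 7.3410) = (-1.6871, 16.7013)
link 3: phi[3] = 125 + -55 + 5 + -70 = 5 deg
  cos(5 deg) = 0.9962, sin(5 deg) = 0.0872
  joint[4] = (-1.6871, 16.7013) + 6.1 * (0.9962, 0.0872) = (-1.6871 + 6.0768, 16.7013 + 0.5317) = (4.3897, 17.2329)
End effector: (4.3897, 17.2329)

Answer: 4.3897 17.2329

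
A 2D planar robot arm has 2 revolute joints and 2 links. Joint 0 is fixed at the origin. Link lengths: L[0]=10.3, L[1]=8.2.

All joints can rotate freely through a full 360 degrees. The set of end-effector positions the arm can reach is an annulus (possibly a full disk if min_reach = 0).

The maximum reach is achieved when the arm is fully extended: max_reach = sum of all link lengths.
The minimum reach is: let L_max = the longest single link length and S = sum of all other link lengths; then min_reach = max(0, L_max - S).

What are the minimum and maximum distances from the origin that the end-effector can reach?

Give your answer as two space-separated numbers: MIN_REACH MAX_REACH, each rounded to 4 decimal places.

Answer: 2.1000 18.5000

Derivation:
Link lengths: [10.3, 8.2]
max_reach = 10.3 + 8.2 = 18.5
L_max = max([10.3, 8.2]) = 10.3
S (sum of others) = 18.5 - 10.3 = 8.2
min_reach = max(0, 10.3 - 8.2) = max(0, 2.1) = 2.1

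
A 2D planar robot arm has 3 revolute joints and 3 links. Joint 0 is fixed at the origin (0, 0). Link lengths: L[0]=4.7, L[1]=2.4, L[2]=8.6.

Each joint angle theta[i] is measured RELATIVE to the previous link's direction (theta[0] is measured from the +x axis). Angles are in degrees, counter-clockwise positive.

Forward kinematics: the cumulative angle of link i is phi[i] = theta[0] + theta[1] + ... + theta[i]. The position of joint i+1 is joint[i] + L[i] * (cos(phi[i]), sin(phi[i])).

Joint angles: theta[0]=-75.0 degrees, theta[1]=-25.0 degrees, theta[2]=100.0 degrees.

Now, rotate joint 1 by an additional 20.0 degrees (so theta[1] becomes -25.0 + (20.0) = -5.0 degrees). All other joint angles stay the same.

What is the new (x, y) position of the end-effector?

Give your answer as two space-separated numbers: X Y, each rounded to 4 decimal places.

Answer: 9.7146 -3.9620

Derivation:
joint[0] = (0.0000, 0.0000)  (base)
link 0: phi[0] = -75 = -75 deg
  cos(-75 deg) = 0.2588, sin(-75 deg) = -0.9659
  joint[1] = (0.0000, 0.0000) + 4.7 * (0.2588, -0.9659) = (0.0000 + 1.2164, 0.0000 + -4.5399) = (1.2164, -4.5399)
link 1: phi[1] = -75 + -5 = -80 deg
  cos(-80 deg) = 0.1736, sin(-80 deg) = -0.9848
  joint[2] = (1.2164, -4.5399) + 2.4 * (0.1736, -0.9848) = (1.2164 + 0.4168, -4.5399 + -2.3635) = (1.6332, -6.9034)
link 2: phi[2] = -75 + -5 + 100 = 20 deg
  cos(20 deg) = 0.9397, sin(20 deg) = 0.3420
  joint[3] = (1.6332, -6.9034) + 8.6 * (0.9397, 0.3420) = (1.6332 + 8.0814, -6.9034 + 2.9414) = (9.7146, -3.9620)
End effector: (9.7146, -3.9620)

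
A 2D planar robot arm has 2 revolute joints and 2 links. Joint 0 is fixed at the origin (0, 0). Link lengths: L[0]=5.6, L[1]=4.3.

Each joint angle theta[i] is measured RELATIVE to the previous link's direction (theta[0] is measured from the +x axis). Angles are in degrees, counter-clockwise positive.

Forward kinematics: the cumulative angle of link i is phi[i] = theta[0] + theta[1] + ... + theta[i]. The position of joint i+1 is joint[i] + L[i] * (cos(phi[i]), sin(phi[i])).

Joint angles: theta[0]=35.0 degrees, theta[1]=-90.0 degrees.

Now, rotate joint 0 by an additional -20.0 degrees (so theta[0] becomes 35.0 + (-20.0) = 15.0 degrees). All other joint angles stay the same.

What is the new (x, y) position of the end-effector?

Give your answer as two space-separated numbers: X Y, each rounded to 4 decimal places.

Answer: 6.5221 -2.7041

Derivation:
joint[0] = (0.0000, 0.0000)  (base)
link 0: phi[0] = 15 = 15 deg
  cos(15 deg) = 0.9659, sin(15 deg) = 0.2588
  joint[1] = (0.0000, 0.0000) + 5.6 * (0.9659, 0.2588) = (0.0000 + 5.4092, 0.0000 + 1.4494) = (5.4092, 1.4494)
link 1: phi[1] = 15 + -90 = -75 deg
  cos(-75 deg) = 0.2588, sin(-75 deg) = -0.9659
  joint[2] = (5.4092, 1.4494) + 4.3 * (0.2588, -0.9659) = (5.4092 + 1.1129, 1.4494 + -4.1535) = (6.5221, -2.7041)
End effector: (6.5221, -2.7041)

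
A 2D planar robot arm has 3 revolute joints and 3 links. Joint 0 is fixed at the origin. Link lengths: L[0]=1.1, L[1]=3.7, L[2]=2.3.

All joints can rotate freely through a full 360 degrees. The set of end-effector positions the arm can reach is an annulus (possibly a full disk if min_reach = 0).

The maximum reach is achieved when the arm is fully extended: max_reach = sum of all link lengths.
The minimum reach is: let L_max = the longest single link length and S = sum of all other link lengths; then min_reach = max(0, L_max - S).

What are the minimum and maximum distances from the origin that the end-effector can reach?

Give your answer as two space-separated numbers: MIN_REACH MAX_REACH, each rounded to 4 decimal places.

Link lengths: [1.1, 3.7, 2.3]
max_reach = 1.1 + 3.7 + 2.3 = 7.1
L_max = max([1.1, 3.7, 2.3]) = 3.7
S (sum of others) = 7.1 - 3.7 = 3.4
min_reach = max(0, 3.7 - 3.4) = max(0, 0.3) = 0.3

Answer: 0.3000 7.1000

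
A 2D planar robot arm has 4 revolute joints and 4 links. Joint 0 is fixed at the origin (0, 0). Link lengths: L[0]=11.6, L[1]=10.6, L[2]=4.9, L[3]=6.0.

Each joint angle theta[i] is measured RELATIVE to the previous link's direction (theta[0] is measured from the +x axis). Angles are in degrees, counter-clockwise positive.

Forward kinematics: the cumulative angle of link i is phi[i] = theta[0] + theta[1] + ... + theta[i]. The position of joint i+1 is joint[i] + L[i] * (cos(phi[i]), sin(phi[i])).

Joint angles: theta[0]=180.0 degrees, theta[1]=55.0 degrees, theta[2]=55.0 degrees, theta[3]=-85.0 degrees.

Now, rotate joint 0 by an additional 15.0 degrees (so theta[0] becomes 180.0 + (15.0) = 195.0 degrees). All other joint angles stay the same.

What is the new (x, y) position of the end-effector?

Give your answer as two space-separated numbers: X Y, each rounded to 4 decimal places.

joint[0] = (0.0000, 0.0000)  (base)
link 0: phi[0] = 195 = 195 deg
  cos(195 deg) = -0.9659, sin(195 deg) = -0.2588
  joint[1] = (0.0000, 0.0000) + 11.6 * (-0.9659, -0.2588) = (0.0000 + -11.2047, 0.0000 + -3.0023) = (-11.2047, -3.0023)
link 1: phi[1] = 195 + 55 = 250 deg
  cos(250 deg) = -0.3420, sin(250 deg) = -0.9397
  joint[2] = (-11.2047, -3.0023) + 10.6 * (-0.3420, -0.9397) = (-11.2047 + -3.6254, -3.0023 + -9.9607) = (-14.8302, -12.9630)
link 2: phi[2] = 195 + 55 + 55 = 305 deg
  cos(305 deg) = 0.5736, sin(305 deg) = -0.8192
  joint[3] = (-14.8302, -12.9630) + 4.9 * (0.5736, -0.8192) = (-14.8302 + 2.8105, -12.9630 + -4.0138) = (-12.0196, -16.9769)
link 3: phi[3] = 195 + 55 + 55 + -85 = 220 deg
  cos(220 deg) = -0.7660, sin(220 deg) = -0.6428
  joint[4] = (-12.0196, -16.9769) + 6 * (-0.7660, -0.6428) = (-12.0196 + -4.5963, -16.9769 + -3.8567) = (-16.6159, -20.8336)
End effector: (-16.6159, -20.8336)

Answer: -16.6159 -20.8336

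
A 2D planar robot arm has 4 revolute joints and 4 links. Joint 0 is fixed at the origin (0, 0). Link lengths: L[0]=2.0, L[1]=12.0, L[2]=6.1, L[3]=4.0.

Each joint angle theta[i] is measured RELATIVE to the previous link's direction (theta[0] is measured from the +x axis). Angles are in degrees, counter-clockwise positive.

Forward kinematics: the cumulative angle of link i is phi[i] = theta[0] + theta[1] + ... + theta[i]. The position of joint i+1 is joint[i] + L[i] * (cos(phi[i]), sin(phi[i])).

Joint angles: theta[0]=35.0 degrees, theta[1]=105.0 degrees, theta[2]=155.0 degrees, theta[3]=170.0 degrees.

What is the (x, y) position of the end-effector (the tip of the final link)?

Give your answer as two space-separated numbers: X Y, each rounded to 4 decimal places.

Answer: -6.0115 7.1958

Derivation:
joint[0] = (0.0000, 0.0000)  (base)
link 0: phi[0] = 35 = 35 deg
  cos(35 deg) = 0.8192, sin(35 deg) = 0.5736
  joint[1] = (0.0000, 0.0000) + 2 * (0.8192, 0.5736) = (0.0000 + 1.6383, 0.0000 + 1.1472) = (1.6383, 1.1472)
link 1: phi[1] = 35 + 105 = 140 deg
  cos(140 deg) = -0.7660, sin(140 deg) = 0.6428
  joint[2] = (1.6383, 1.1472) + 12 * (-0.7660, 0.6428) = (1.6383 + -9.1925, 1.1472 + 7.7135) = (-7.5542, 8.8606)
link 2: phi[2] = 35 + 105 + 155 = 295 deg
  cos(295 deg) = 0.4226, sin(295 deg) = -0.9063
  joint[3] = (-7.5542, 8.8606) + 6.1 * (0.4226, -0.9063) = (-7.5542 + 2.5780, 8.8606 + -5.5285) = (-4.9763, 3.3321)
link 3: phi[3] = 35 + 105 + 155 + 170 = 465 deg
  cos(465 deg) = -0.2588, sin(465 deg) = 0.9659
  joint[4] = (-4.9763, 3.3321) + 4 * (-0.2588, 0.9659) = (-4.9763 + -1.0353, 3.3321 + 3.8637) = (-6.0115, 7.1958)
End effector: (-6.0115, 7.1958)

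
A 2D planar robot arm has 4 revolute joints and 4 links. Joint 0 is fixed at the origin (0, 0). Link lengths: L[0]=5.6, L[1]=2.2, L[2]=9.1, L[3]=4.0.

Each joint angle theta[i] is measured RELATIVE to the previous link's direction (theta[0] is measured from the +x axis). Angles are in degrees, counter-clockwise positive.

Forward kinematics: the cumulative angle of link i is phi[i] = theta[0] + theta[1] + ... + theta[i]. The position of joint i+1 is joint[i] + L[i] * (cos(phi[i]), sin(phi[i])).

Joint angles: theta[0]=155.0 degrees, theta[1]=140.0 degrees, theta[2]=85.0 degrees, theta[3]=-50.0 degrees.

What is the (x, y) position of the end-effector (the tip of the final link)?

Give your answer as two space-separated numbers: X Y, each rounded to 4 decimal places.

Answer: 7.8697 1.4852

Derivation:
joint[0] = (0.0000, 0.0000)  (base)
link 0: phi[0] = 155 = 155 deg
  cos(155 deg) = -0.9063, sin(155 deg) = 0.4226
  joint[1] = (0.0000, 0.0000) + 5.6 * (-0.9063, 0.4226) = (0.0000 + -5.0753, 0.0000 + 2.3667) = (-5.0753, 2.3667)
link 1: phi[1] = 155 + 140 = 295 deg
  cos(295 deg) = 0.4226, sin(295 deg) = -0.9063
  joint[2] = (-5.0753, 2.3667) + 2.2 * (0.4226, -0.9063) = (-5.0753 + 0.9298, 2.3667 + -1.9939) = (-4.1456, 0.3728)
link 2: phi[2] = 155 + 140 + 85 = 380 deg
  cos(380 deg) = 0.9397, sin(380 deg) = 0.3420
  joint[3] = (-4.1456, 0.3728) + 9.1 * (0.9397, 0.3420) = (-4.1456 + 8.5512, 0.3728 + 3.1124) = (4.4056, 3.4852)
link 3: phi[3] = 155 + 140 + 85 + -50 = 330 deg
  cos(330 deg) = 0.8660, sin(330 deg) = -0.5000
  joint[4] = (4.4056, 3.4852) + 4 * (0.8660, -0.5000) = (4.4056 + 3.4641, 3.4852 + -2.0000) = (7.8697, 1.4852)
End effector: (7.8697, 1.4852)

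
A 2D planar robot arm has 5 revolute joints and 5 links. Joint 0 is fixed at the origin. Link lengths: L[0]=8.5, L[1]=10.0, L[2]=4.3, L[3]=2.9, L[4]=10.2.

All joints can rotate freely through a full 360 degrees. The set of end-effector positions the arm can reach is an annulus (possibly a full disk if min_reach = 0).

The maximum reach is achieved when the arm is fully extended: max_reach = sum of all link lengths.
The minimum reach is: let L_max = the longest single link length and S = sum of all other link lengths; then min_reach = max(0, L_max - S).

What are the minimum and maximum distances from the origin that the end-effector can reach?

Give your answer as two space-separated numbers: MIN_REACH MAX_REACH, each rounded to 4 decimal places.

Link lengths: [8.5, 10.0, 4.3, 2.9, 10.2]
max_reach = 8.5 + 10 + 4.3 + 2.9 + 10.2 = 35.9
L_max = max([8.5, 10.0, 4.3, 2.9, 10.2]) = 10.2
S (sum of others) = 35.9 - 10.2 = 25.7
min_reach = max(0, 10.2 - 25.7) = max(0, -15.5) = 0

Answer: 0.0000 35.9000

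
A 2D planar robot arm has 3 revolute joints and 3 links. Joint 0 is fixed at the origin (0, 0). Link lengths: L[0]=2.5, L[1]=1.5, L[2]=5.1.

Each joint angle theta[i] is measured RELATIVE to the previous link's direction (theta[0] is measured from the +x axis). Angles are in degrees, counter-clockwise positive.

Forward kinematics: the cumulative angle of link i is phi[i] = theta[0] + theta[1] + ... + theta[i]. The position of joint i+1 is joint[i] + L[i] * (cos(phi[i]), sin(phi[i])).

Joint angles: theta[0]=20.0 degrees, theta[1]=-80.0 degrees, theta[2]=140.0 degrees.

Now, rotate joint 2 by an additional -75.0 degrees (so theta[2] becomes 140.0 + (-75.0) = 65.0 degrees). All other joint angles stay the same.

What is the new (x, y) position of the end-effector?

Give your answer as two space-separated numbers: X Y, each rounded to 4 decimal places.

joint[0] = (0.0000, 0.0000)  (base)
link 0: phi[0] = 20 = 20 deg
  cos(20 deg) = 0.9397, sin(20 deg) = 0.3420
  joint[1] = (0.0000, 0.0000) + 2.5 * (0.9397, 0.3420) = (0.0000 + 2.3492, 0.0000 + 0.8551) = (2.3492, 0.8551)
link 1: phi[1] = 20 + -80 = -60 deg
  cos(-60 deg) = 0.5000, sin(-60 deg) = -0.8660
  joint[2] = (2.3492, 0.8551) + 1.5 * (0.5000, -0.8660) = (2.3492 + 0.7500, 0.8551 + -1.2990) = (3.0992, -0.4440)
link 2: phi[2] = 20 + -80 + 65 = 5 deg
  cos(5 deg) = 0.9962, sin(5 deg) = 0.0872
  joint[3] = (3.0992, -0.4440) + 5.1 * (0.9962, 0.0872) = (3.0992 + 5.0806, -0.4440 + 0.4445) = (8.1798, 0.0005)
End effector: (8.1798, 0.0005)

Answer: 8.1798 0.0005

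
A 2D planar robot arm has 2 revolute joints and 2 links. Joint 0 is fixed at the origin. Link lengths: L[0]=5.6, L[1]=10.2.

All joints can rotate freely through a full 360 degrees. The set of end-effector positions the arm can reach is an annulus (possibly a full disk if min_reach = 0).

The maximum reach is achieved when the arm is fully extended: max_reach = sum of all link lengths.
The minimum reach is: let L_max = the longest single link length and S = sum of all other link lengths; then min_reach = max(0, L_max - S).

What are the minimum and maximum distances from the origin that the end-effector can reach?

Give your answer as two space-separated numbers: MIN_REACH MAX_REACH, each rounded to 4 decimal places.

Link lengths: [5.6, 10.2]
max_reach = 5.6 + 10.2 = 15.8
L_max = max([5.6, 10.2]) = 10.2
S (sum of others) = 15.8 - 10.2 = 5.6
min_reach = max(0, 10.2 - 5.6) = max(0, 4.6) = 4.6

Answer: 4.6000 15.8000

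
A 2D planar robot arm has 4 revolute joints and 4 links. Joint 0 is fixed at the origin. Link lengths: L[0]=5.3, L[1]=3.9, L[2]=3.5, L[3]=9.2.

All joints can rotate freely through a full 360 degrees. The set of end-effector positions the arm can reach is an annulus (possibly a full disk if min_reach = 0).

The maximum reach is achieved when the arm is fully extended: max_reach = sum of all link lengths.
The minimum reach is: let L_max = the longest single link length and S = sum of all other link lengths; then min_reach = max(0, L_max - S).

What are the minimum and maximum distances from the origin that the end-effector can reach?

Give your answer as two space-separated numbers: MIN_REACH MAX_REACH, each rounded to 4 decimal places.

Link lengths: [5.3, 3.9, 3.5, 9.2]
max_reach = 5.3 + 3.9 + 3.5 + 9.2 = 21.9
L_max = max([5.3, 3.9, 3.5, 9.2]) = 9.2
S (sum of others) = 21.9 - 9.2 = 12.7
min_reach = max(0, 9.2 - 12.7) = max(0, -3.5) = 0

Answer: 0.0000 21.9000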